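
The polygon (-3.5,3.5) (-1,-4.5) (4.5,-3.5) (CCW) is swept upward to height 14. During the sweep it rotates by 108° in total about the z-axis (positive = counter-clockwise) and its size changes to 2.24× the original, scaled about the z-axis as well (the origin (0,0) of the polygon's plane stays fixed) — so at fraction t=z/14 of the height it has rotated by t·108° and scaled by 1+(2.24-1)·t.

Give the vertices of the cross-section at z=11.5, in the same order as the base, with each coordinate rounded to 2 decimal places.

t = z/height = 11.5/14 = 0.821429
s = 1 + (scale-1)·z/height = 1 + (2.24-1)·11.5/14 = 2.018571
θ = twist·z/height = 108°·11.5/14 = 88.7143° = 1.548356 rad
cos θ = 0.022438, sin θ = 0.999748 (intermediates below are computed at full precision and shown rounded to 5 d.p.)
v1: (-3.5,3.5) → rotate → (-3.57765,-3.42059) → ×s → (-7.22175,-6.90470) → (-7.22,-6.90)
v2: (-1,-4.5) → rotate → (4.47643,-1.10072) → ×s → (9.03599,-2.22188) → (9.04,-2.22)
v3: (4.5,-3.5) → rotate → (3.60009,4.42033) → ×s → (7.26704,8.92276) → (7.27,8.92)

Cross-section at z=11.5: (-7.22,-6.90) (9.04,-2.22) (7.27,8.92)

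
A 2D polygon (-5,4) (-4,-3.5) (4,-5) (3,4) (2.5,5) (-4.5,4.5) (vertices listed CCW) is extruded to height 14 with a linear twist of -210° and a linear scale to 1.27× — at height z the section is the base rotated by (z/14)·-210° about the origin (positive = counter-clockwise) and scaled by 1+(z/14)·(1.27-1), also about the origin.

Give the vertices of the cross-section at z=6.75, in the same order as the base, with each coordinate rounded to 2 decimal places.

Cross-section at z=6.75: (5.54,4.66) (-3.00,5.21) (-6.42,-3.33) (3.77,-4.21) (4.99,-3.87) (5.98,4.00)

t = z/height = 6.75/14 = 0.482143
s = 1 + (scale-1)·z/height = 1 + (1.27-1)·6.75/14 = 1.130179
θ = twist·z/height = -210°·6.75/14 = -101.2500° = -1.767146 rad
cos θ = -0.195090, sin θ = -0.980785 (intermediates below are computed at full precision and shown rounded to 5 d.p.)
v1: (-5,4) → rotate → (4.89859,4.12357) → ×s → (5.53628,4.66036) → (5.54,4.66)
v2: (-4,-3.5) → rotate → (-2.65239,4.60596) → ×s → (-2.99767,5.20555) → (-3.00,5.21)
v3: (4,-5) → rotate → (-5.68429,-2.94769) → ×s → (-6.42426,-3.33142) → (-6.42,-3.33)
v4: (3,4) → rotate → (3.33787,-3.72272) → ×s → (3.77239,-4.20734) → (3.77,-4.21)
v5: (2.5,5) → rotate → (4.41620,-3.42741) → ×s → (4.99110,-3.87359) → (4.99,-3.87)
v6: (-4.5,4.5) → rotate → (5.29144,3.53563) → ×s → (5.98027,3.99589) → (5.98,4.00)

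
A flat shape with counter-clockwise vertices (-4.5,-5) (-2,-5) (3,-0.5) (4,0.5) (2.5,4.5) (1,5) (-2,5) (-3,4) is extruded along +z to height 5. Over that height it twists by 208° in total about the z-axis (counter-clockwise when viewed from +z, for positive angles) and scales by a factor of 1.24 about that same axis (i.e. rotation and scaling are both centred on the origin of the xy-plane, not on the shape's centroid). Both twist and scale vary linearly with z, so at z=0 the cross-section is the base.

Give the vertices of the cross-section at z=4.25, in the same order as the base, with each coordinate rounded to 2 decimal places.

t = z/height = 4.25/5 = 0.85
s = 1 + (scale-1)·z/height = 1 + (1.24-1)·4.25/5 = 1.204000
θ = twist·z/height = 208°·4.25/5 = 176.8000° = 3.085742 rad
cos θ = -0.998441, sin θ = 0.055822 (intermediates below are computed at full precision and shown rounded to 5 d.p.)
v1: (-4.5,-5) → rotate → (4.77209,4.74101) → ×s → (5.74560,5.70817) → (5.75,5.71)
v2: (-2,-5) → rotate → (2.27599,4.88056) → ×s → (2.74029,5.87620) → (2.74,5.88)
v3: (3,-0.5) → rotate → (-2.96741,0.66668) → ×s → (-3.57276,0.80269) → (-3.57,0.80)
v4: (4,0.5) → rotate → (-4.02167,-0.27593) → ×s → (-4.84210,-0.33222) → (-4.84,-0.33)
v5: (2.5,4.5) → rotate → (-2.74730,-4.35343) → ×s → (-3.30775,-5.24153) → (-3.31,-5.24)
v6: (1,5) → rotate → (-1.27755,-4.93638) → ×s → (-1.53817,-5.94340) → (-1.54,-5.94)
v7: (-2,5) → rotate → (1.71777,-5.10385) → ×s → (2.06820,-6.14503) → (2.07,-6.15)
v8: (-3,4) → rotate → (2.77204,-4.16123) → ×s → (3.33753,-5.01012) → (3.34,-5.01)

Cross-section at z=4.25: (5.75,5.71) (2.74,5.88) (-3.57,0.80) (-4.84,-0.33) (-3.31,-5.24) (-1.54,-5.94) (2.07,-6.15) (3.34,-5.01)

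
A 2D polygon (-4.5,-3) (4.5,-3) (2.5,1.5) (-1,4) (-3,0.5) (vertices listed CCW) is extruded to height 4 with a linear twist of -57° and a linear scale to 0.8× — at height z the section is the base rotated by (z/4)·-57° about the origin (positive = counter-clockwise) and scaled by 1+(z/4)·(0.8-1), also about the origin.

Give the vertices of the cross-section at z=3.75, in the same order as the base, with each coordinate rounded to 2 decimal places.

t = z/height = 3.75/4 = 0.9375
s = 1 + (scale-1)·z/height = 1 + (0.8-1)·3.75/4 = 0.812500
θ = twist·z/height = -57°·3.75/4 = -53.4375° = -0.932660 rad
cos θ = 0.595699, sin θ = -0.803208 (intermediates below are computed at full precision and shown rounded to 5 d.p.)
v1: (-4.5,-3) → rotate → (-5.09027,1.82734) → ×s → (-4.13584,1.48471) → (-4.14,1.48)
v2: (4.5,-3) → rotate → (0.27102,-5.40153) → ×s → (0.22021,-4.38874) → (0.22,-4.39)
v3: (2.5,1.5) → rotate → (2.69406,-1.11447) → ×s → (2.18892,-0.90551) → (2.19,-0.91)
v4: (-1,4) → rotate → (2.61713,3.18600) → ×s → (2.12642,2.58863) → (2.13,2.59)
v5: (-3,0.5) → rotate → (-1.38549,2.70747) → ×s → (-1.12571,2.19982) → (-1.13,2.20)

Cross-section at z=3.75: (-4.14,1.48) (0.22,-4.39) (2.19,-0.91) (2.13,2.59) (-1.13,2.20)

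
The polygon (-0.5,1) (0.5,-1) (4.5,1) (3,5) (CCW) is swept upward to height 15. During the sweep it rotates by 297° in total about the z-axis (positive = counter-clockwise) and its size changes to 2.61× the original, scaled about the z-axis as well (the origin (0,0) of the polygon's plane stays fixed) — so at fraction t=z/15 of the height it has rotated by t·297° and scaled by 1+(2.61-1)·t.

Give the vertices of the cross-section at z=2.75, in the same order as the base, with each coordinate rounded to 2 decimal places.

t = z/height = 2.75/15 = 0.183333
s = 1 + (scale-1)·z/height = 1 + (2.61-1)·2.75/15 = 1.295167
θ = twist·z/height = 297°·2.75/15 = 54.4500° = 0.950332 rad
cos θ = 0.581413, sin θ = 0.813608 (intermediates below are computed at full precision and shown rounded to 5 d.p.)
v1: (-0.5,1) → rotate → (-1.10432,0.17461) → ×s → (-1.43027,0.22615) → (-1.43,0.23)
v2: (0.5,-1) → rotate → (1.10432,-0.17461) → ×s → (1.43027,-0.22615) → (1.43,-0.23)
v3: (4.5,1) → rotate → (1.80275,4.24265) → ×s → (2.33486,5.49494) → (2.33,5.49)
v4: (3,5) → rotate → (-2.32380,5.34789) → ×s → (-3.00971,6.92641) → (-3.01,6.93)

Cross-section at z=2.75: (-1.43,0.23) (1.43,-0.23) (2.33,5.49) (-3.01,6.93)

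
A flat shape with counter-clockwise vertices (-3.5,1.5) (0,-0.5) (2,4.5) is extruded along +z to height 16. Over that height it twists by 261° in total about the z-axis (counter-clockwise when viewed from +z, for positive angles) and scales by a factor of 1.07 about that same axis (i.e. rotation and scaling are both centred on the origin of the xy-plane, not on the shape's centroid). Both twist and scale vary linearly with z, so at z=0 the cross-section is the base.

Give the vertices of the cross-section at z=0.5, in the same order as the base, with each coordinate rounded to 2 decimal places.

t = z/height = 0.5/16 = 0.03125
s = 1 + (scale-1)·z/height = 1 + (1.07-1)·0.5/16 = 1.002188
θ = twist·z/height = 261°·0.5/16 = 8.1563° = 0.142353 rad
cos θ = 0.989885, sin θ = 0.141873 (intermediates below are computed at full precision and shown rounded to 5 d.p.)
v1: (-3.5,1.5) → rotate → (-3.67741,0.98827) → ×s → (-3.68545,0.99043) → (-3.69,0.99)
v2: (0,-0.5) → rotate → (0.07094,-0.49494) → ×s → (0.07109,-0.49603) → (0.07,-0.50)
v3: (2,4.5) → rotate → (1.34134,4.73823) → ×s → (1.34427,4.74859) → (1.34,4.75)

Cross-section at z=0.5: (-3.69,0.99) (0.07,-0.50) (1.34,4.75)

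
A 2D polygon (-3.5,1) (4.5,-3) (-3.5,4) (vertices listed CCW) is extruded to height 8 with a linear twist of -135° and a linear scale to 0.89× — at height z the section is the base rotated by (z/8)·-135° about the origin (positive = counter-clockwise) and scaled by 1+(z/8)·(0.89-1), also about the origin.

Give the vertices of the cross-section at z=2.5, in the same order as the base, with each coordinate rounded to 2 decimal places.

t = z/height = 2.5/8 = 0.3125
s = 1 + (scale-1)·z/height = 1 + (0.89-1)·2.5/8 = 0.965625
θ = twist·z/height = -135°·2.5/8 = -42.1875° = -0.736311 rad
cos θ = 0.740951, sin θ = -0.671559 (intermediates below are computed at full precision and shown rounded to 5 d.p.)
v1: (-3.5,1) → rotate → (-1.92177,3.09141) → ×s → (-1.85571,2.98514) → (-1.86,2.99)
v2: (4.5,-3) → rotate → (1.31960,-5.24487) → ×s → (1.27424,-5.06458) → (1.27,-5.06)
v3: (-3.5,4) → rotate → (0.09291,5.31426) → ×s → (0.08971,5.13158) → (0.09,5.13)

Cross-section at z=2.5: (-1.86,2.99) (1.27,-5.06) (0.09,5.13)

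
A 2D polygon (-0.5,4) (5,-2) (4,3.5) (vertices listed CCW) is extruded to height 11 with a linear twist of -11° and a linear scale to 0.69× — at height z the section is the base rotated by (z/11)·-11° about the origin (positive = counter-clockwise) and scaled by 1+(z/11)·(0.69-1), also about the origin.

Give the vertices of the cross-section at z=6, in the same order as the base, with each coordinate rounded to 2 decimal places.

t = z/height = 6/11 = 0.545455
s = 1 + (scale-1)·z/height = 1 + (0.69-1)·6/11 = 0.830909
θ = twist·z/height = -11°·6/11 = -6.0000° = -0.104720 rad
cos θ = 0.994522, sin θ = -0.104528 (intermediates below are computed at full precision and shown rounded to 5 d.p.)
v1: (-0.5,4) → rotate → (-0.07915,4.03035) → ×s → (-0.06576,3.34886) → (-0.07,3.35)
v2: (5,-2) → rotate → (4.76355,-2.51169) → ×s → (3.95808,-2.08698) → (3.96,-2.09)
v3: (4,3.5) → rotate → (4.34394,3.06271) → ×s → (3.60942,2.54484) → (3.61,2.54)

Cross-section at z=6: (-0.07,3.35) (3.96,-2.09) (3.61,2.54)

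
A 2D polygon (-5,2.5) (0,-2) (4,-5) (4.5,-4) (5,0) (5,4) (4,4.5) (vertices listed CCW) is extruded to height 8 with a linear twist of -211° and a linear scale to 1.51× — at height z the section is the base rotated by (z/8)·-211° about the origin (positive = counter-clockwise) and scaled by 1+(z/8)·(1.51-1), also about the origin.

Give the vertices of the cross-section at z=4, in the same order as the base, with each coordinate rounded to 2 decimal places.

Cross-section at z=4: (4.70,5.21) (-2.42,0.67) (-7.39,-3.16) (-6.35,-4.10) (-1.68,-6.05) (3.16,-7.39) (4.10,-6.35)

t = z/height = 4/8 = 0.5
s = 1 + (scale-1)·z/height = 1 + (1.51-1)·4/8 = 1.255000
θ = twist·z/height = -211°·4/8 = -105.5000° = -1.841322 rad
cos θ = -0.267238, sin θ = -0.963630 (intermediates below are computed at full precision and shown rounded to 5 d.p.)
v1: (-5,2.5) → rotate → (3.74527,4.15006) → ×s → (4.70031,5.20832) → (4.70,5.21)
v2: (0,-2) → rotate → (-1.92726,0.53448) → ×s → (-2.41871,0.67077) → (-2.42,0.67)
v3: (4,-5) → rotate → (-5.88711,-2.51833) → ×s → (-7.38832,-3.16050) → (-7.39,-3.16)
v4: (4.5,-4) → rotate → (-5.05709,-3.26738) → ×s → (-6.34665,-4.10057) → (-6.35,-4.10)
v5: (5,0) → rotate → (-1.33619,-4.81815) → ×s → (-1.67692,-6.04678) → (-1.68,-6.05)
v6: (5,4) → rotate → (2.51833,-5.88711) → ×s → (3.16050,-7.38832) → (3.16,-7.39)
v7: (4,4.5) → rotate → (3.26738,-5.05709) → ×s → (4.10057,-6.34665) → (4.10,-6.35)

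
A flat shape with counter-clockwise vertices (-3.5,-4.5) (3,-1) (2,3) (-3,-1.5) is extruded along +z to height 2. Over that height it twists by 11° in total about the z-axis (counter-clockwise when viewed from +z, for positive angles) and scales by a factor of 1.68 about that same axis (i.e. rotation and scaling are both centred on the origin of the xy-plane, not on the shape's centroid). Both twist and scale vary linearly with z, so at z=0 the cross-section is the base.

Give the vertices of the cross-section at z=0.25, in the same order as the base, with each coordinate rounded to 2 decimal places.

Cross-section at z=0.25: (-3.68,-4.97) (3.28,-1.01) (2.09,3.31) (-3.22,-1.71)

t = z/height = 0.25/2 = 0.125
s = 1 + (scale-1)·z/height = 1 + (1.68-1)·0.25/2 = 1.085000
θ = twist·z/height = 11°·0.25/2 = 1.3750° = 0.023998 rad
cos θ = 0.999712, sin θ = 0.023996 (intermediates below are computed at full precision and shown rounded to 5 d.p.)
v1: (-3.5,-4.5) → rotate → (-3.39101,-4.58269) → ×s → (-3.67925,-4.97222) → (-3.68,-4.97)
v2: (3,-1) → rotate → (3.02313,-0.92772) → ×s → (3.28010,-1.00658) → (3.28,-1.01)
v3: (2,3) → rotate → (1.92744,3.04713) → ×s → (2.09127,3.30613) → (2.09,3.31)
v4: (-3,-1.5) → rotate → (-2.96314,-1.57156) → ×s → (-3.21501,-1.70514) → (-3.22,-1.71)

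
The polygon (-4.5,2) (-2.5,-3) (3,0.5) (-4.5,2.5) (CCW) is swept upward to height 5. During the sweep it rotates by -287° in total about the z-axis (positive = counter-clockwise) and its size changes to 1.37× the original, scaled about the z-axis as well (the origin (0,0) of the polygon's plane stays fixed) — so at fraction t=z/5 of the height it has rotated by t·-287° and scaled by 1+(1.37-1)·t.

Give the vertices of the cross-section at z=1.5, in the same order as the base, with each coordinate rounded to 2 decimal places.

Cross-section at z=1.5: (1.88,5.14) (-3.51,2.54) (0.78,-3.29) (2.43,5.18)

t = z/height = 1.5/5 = 0.3
s = 1 + (scale-1)·z/height = 1 + (1.37-1)·1.5/5 = 1.111000
θ = twist·z/height = -287°·1.5/5 = -86.1000° = -1.502728 rad
cos θ = 0.068015, sin θ = -0.997684 (intermediates below are computed at full precision and shown rounded to 5 d.p.)
v1: (-4.5,2) → rotate → (1.68930,4.62561) → ×s → (1.87681,5.13905) → (1.88,5.14)
v2: (-2.5,-3) → rotate → (-3.16309,2.29016) → ×s → (-3.51419,2.54437) → (-3.51,2.54)
v3: (3,0.5) → rotate → (0.70289,-2.95905) → ×s → (0.78091,-3.28750) → (0.78,-3.29)
v4: (-4.5,2.5) → rotate → (2.18814,4.65962) → ×s → (2.43103,5.17684) → (2.43,5.18)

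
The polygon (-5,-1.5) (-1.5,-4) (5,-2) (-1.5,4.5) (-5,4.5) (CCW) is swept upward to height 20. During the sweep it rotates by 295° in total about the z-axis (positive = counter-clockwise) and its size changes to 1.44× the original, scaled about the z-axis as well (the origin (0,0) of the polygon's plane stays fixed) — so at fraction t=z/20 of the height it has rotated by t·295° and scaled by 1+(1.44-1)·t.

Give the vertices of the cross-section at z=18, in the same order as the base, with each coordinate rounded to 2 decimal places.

t = z/height = 18/20 = 0.9
s = 1 + (scale-1)·z/height = 1 + (1.44-1)·18/20 = 1.396000
θ = twist·z/height = 295°·18/20 = 265.5000° = 4.633849 rad
cos θ = -0.078459, sin θ = -0.996917 (intermediates below are computed at full precision and shown rounded to 5 d.p.)
v1: (-5,-1.5) → rotate → (-1.10308,5.10228) → ×s → (-1.53990,7.12278) → (-1.54,7.12)
v2: (-1.5,-4) → rotate → (-3.86998,1.80921) → ×s → (-5.40249,2.52566) → (-5.40,2.53)
v3: (5,-2) → rotate → (-2.38613,-4.82767) → ×s → (-3.33104,-6.73943) → (-3.33,-6.74)
v4: (-1.5,4.5) → rotate → (4.60382,1.14231) → ×s → (6.42693,1.59466) → (6.43,1.59)
v5: (-5,4.5) → rotate → (4.87842,4.63152) → ×s → (6.81028,6.46560) → (6.81,6.47)

Cross-section at z=18: (-1.54,7.12) (-5.40,2.53) (-3.33,-6.74) (6.43,1.59) (6.81,6.47)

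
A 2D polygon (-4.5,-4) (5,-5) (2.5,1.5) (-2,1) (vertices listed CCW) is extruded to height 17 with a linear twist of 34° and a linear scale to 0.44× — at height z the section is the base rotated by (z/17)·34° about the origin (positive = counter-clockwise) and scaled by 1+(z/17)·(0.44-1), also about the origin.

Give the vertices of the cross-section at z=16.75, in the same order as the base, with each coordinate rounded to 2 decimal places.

Cross-section at z=16.75: (-0.69,-2.61) (3.11,-0.63) (0.56,1.18) (-0.99,-0.12)

t = z/height = 16.75/17 = 0.985294
s = 1 + (scale-1)·z/height = 1 + (0.44-1)·16.75/17 = 0.448235
θ = twist·z/height = 34°·16.75/17 = 33.5000° = 0.584685 rad
cos θ = 0.833886, sin θ = 0.551937 (intermediates below are computed at full precision and shown rounded to 5 d.p.)
v1: (-4.5,-4) → rotate → (-1.54474,-5.81926) → ×s → (-0.69241,-2.60840) → (-0.69,-2.61)
v2: (5,-5) → rotate → (6.92911,-1.40974) → ×s → (3.10587,-0.63190) → (3.11,-0.63)
v3: (2.5,1.5) → rotate → (1.25681,2.63067) → ×s → (0.56335,1.17916) → (0.56,1.18)
v4: (-2,1) → rotate → (-2.21971,-0.26999) → ×s → (-0.99495,-0.12102) → (-0.99,-0.12)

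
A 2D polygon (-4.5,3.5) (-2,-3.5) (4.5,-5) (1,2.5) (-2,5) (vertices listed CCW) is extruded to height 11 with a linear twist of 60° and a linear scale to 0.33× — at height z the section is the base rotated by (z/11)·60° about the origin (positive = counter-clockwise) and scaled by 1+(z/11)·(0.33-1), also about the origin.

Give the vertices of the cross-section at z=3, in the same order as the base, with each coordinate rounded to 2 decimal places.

t = z/height = 3/11 = 0.272727
s = 1 + (scale-1)·z/height = 1 + (0.33-1)·3/11 = 0.817273
θ = twist·z/height = 60°·3/11 = 16.3636° = 0.285599 rad
cos θ = 0.959493, sin θ = 0.281733 (intermediates below are computed at full precision and shown rounded to 5 d.p.)
v1: (-4.5,3.5) → rotate → (-5.30378,2.09043) → ×s → (-4.33464,1.70845) → (-4.33,1.71)
v2: (-2,-3.5) → rotate → (-0.93292,-3.92169) → ×s → (-0.76245,-3.20509) → (-0.76,-3.21)
v3: (4.5,-5) → rotate → (5.72638,-3.52967) → ×s → (4.68002,-2.88470) → (4.68,-2.88)
v4: (1,2.5) → rotate → (0.25516,2.68046) → ×s → (0.20854,2.19067) → (0.21,2.19)
v5: (-2,5) → rotate → (-3.32765,4.23400) → ×s → (-2.71960,3.46033) → (-2.72,3.46)

Cross-section at z=3: (-4.33,1.71) (-0.76,-3.21) (4.68,-2.88) (0.21,2.19) (-2.72,3.46)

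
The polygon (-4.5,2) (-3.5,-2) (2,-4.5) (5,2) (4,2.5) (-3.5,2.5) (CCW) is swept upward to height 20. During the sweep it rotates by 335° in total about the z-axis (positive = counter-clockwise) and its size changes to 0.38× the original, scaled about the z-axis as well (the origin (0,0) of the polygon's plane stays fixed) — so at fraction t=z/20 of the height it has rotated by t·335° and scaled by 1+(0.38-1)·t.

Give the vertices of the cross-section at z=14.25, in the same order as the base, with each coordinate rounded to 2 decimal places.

Cross-section at z=14.25: (2.26,1.57) (0.06,2.25) (-2.73,0.35) (-0.50,-2.96) (0.03,-2.63) (2.21,0.94)

t = z/height = 14.25/20 = 0.7125
s = 1 + (scale-1)·z/height = 1 + (0.38-1)·14.25/20 = 0.558250
θ = twist·z/height = 335°·14.25/20 = 238.6875° = 4.165883 rad
cos θ = -0.519706, sin θ = -0.854345 (intermediates below are computed at full precision and shown rounded to 5 d.p.)
v1: (-4.5,2) → rotate → (4.04737,2.80514) → ×s → (2.25944,1.56597) → (2.26,1.57)
v2: (-3.5,-2) → rotate → (0.11028,4.02962) → ×s → (0.06156,2.24954) → (0.06,2.25)
v3: (2,-4.5) → rotate → (-4.88397,0.62998) → ×s → (-2.72647,0.35169) → (-2.73,0.35)
v4: (5,2) → rotate → (-0.88984,-5.31114) → ×s → (-0.49675,-2.96494) → (-0.50,-2.96)
v5: (4,2.5) → rotate → (0.05704,-4.71665) → ×s → (0.03184,-2.63307) → (0.03,-2.63)
v6: (-3.5,2.5) → rotate → (3.95483,1.69095) → ×s → (2.20779,0.94397) → (2.21,0.94)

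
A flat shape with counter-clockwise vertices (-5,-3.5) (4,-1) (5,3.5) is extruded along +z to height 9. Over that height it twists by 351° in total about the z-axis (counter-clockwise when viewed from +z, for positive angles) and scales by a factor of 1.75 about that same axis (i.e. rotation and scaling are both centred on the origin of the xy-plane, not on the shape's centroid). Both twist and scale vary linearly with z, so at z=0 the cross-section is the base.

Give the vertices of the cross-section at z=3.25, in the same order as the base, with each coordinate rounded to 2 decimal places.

t = z/height = 3.25/9 = 0.361111
s = 1 + (scale-1)·z/height = 1 + (1.75-1)·3.25/9 = 1.270833
θ = twist·z/height = 351°·3.25/9 = 126.7500° = 2.212205 rad
cos θ = -0.598325, sin θ = 0.801254 (intermediates below are computed at full precision and shown rounded to 5 d.p.)
v1: (-5,-3.5) → rotate → (5.79601,-1.91213) → ×s → (7.36576,-2.43000) → (7.37,-2.43)
v2: (4,-1) → rotate → (-1.59204,3.80334) → ×s → (-2.02322,4.83341) → (-2.02,4.83)
v3: (5,3.5) → rotate → (-5.79601,1.91213) → ×s → (-7.36576,2.43000) → (-7.37,2.43)

Cross-section at z=3.25: (7.37,-2.43) (-2.02,4.83) (-7.37,2.43)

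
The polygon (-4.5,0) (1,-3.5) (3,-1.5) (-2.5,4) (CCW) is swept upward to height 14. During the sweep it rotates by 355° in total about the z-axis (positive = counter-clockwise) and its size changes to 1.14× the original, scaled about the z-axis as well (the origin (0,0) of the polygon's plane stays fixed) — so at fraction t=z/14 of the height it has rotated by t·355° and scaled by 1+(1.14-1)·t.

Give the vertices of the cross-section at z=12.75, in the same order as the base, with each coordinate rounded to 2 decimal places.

t = z/height = 12.75/14 = 0.910714
s = 1 + (scale-1)·z/height = 1 + (1.14-1)·12.75/14 = 1.127500
θ = twist·z/height = 355°·12.75/14 = 323.3036° = 5.642712 rad
cos θ = 0.801813, sin θ = -0.597575 (intermediates below are computed at full precision and shown rounded to 5 d.p.)
v1: (-4.5,0) → rotate → (-3.60816,2.68909) → ×s → (-4.06820,3.03195) → (-4.07,3.03)
v2: (1,-3.5) → rotate → (-1.28970,-3.40392) → ×s → (-1.45414,-3.83792) → (-1.45,-3.84)
v3: (3,-1.5) → rotate → (1.50908,-2.99544) → ×s → (1.70148,-3.37736) → (1.70,-3.38)
v4: (-2.5,4) → rotate → (0.38577,4.70119) → ×s → (0.43495,5.30059) → (0.43,5.30)

Cross-section at z=12.75: (-4.07,3.03) (-1.45,-3.84) (1.70,-3.38) (0.43,5.30)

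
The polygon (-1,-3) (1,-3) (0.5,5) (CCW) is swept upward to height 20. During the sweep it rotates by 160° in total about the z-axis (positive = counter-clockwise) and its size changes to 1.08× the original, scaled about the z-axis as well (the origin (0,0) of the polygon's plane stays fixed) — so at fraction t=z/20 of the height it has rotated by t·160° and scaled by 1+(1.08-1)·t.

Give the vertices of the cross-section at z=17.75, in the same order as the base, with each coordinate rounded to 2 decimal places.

t = z/height = 17.75/20 = 0.8875
s = 1 + (scale-1)·z/height = 1 + (1.08-1)·17.75/20 = 1.071000
θ = twist·z/height = 160°·17.75/20 = 142.0000° = 2.478368 rad
cos θ = -0.788011, sin θ = 0.615661 (intermediates below are computed at full precision and shown rounded to 5 d.p.)
v1: (-1,-3) → rotate → (2.63500,1.74837) → ×s → (2.82208,1.87251) → (2.82,1.87)
v2: (1,-3) → rotate → (1.05897,2.97969) → ×s → (1.13416,3.19125) → (1.13,3.19)
v3: (0.5,5) → rotate → (-3.47231,-3.63222) → ×s → (-3.71885,-3.89011) → (-3.72,-3.89)

Cross-section at z=17.75: (2.82,1.87) (1.13,3.19) (-3.72,-3.89)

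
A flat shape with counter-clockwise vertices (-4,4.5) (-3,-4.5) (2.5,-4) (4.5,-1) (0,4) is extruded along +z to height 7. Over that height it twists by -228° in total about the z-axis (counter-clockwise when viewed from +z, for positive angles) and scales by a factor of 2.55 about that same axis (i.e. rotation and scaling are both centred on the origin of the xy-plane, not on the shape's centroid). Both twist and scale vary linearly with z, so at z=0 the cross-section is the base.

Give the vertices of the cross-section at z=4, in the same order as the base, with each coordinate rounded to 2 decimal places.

Cross-section at z=4: (11.35,0.27) (-2.82,9.80) (-8.80,1.28) (-6.93,-5.25) (5.75,-4.88)

t = z/height = 4/7 = 0.571429
s = 1 + (scale-1)·z/height = 1 + (2.55-1)·4/7 = 1.885714
θ = twist·z/height = -228°·4/7 = -130.2857° = -2.273915 rad
cos θ = -0.646600, sin θ = -0.762830 (intermediates below are computed at full precision and shown rounded to 5 d.p.)
v1: (-4,4.5) → rotate → (6.01913,0.14162) → ×s → (11.35036,0.26706) → (11.35,0.27)
v2: (-3,-4.5) → rotate → (-1.49293,5.19819) → ×s → (-2.81525,9.80230) → (-2.82,9.80)
v3: (2.5,-4) → rotate → (-4.66782,0.67932) → ×s → (-8.80217,1.28101) → (-8.80,1.28)
v4: (4.5,-1) → rotate → (-3.67253,-2.78613) → ×s → (-6.92534,-5.25385) → (-6.93,-5.25)
v5: (0,4) → rotate → (3.05132,-2.58640) → ×s → (5.75391,-4.87721) → (5.75,-4.88)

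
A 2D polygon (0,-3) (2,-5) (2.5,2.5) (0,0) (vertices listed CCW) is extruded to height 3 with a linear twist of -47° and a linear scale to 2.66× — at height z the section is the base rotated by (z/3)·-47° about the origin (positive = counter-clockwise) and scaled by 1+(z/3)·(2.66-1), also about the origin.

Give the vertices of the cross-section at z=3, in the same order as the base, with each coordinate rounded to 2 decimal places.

t = z/height = 3/3 = 1
s = 1 + (scale-1)·z/height = 1 + (2.66-1)·3/3 = 2.660000
θ = twist·z/height = -47°·3/3 = -47.0000° = -0.820305 rad
cos θ = 0.681998, sin θ = -0.731354 (intermediates below are computed at full precision and shown rounded to 5 d.p.)
v1: (0,-3) → rotate → (-2.19406,-2.04600) → ×s → (-5.83620,-5.44235) → (-5.84,-5.44)
v2: (2,-5) → rotate → (-2.29277,-4.87270) → ×s → (-6.09877,-12.96138) → (-6.10,-12.96)
v3: (2.5,2.5) → rotate → (3.53338,-0.12339) → ×s → (9.39879,-0.32821) → (9.40,-0.33)
v4: (0,0) → rotate → (0.00000,0.00000) → ×s → (0.00000,0.00000) → (0.00,0.00)

Cross-section at z=3: (-5.84,-5.44) (-6.10,-12.96) (9.40,-0.33) (0.00,0.00)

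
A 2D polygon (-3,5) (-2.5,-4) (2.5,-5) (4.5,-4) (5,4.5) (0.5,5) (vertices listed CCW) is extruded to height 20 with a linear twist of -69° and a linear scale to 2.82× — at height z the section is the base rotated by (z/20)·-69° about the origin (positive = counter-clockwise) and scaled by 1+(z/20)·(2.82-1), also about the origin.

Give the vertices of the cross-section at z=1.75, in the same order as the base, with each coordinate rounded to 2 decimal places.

t = z/height = 1.75/20 = 0.0875
s = 1 + (scale-1)·z/height = 1 + (2.82-1)·1.75/20 = 1.159250
θ = twist·z/height = -69°·1.75/20 = -6.0375° = -0.105374 rad
cos θ = 0.994453, sin θ = -0.105179 (intermediates below are computed at full precision and shown rounded to 5 d.p.)
v1: (-3,5) → rotate → (-2.45746,5.28780) → ×s → (-2.84881,6.12989) → (-2.85,6.13)
v2: (-2.5,-4) → rotate → (-2.90685,-3.71486) → ×s → (-3.36977,-4.30646) → (-3.37,-4.31)
v3: (2.5,-5) → rotate → (1.96024,-5.23521) → ×s → (2.27240,-6.06892) → (2.27,-6.07)
v4: (4.5,-4) → rotate → (4.05432,-4.45112) → ×s → (4.69997,-5.15996) → (4.70,-5.16)
v5: (5,4.5) → rotate → (5.44557,3.94914) → ×s → (6.31278,4.57804) → (6.31,4.58)
v6: (0.5,5) → rotate → (1.02312,4.91968) → ×s → (1.18606,5.70314) → (1.19,5.70)

Cross-section at z=1.75: (-2.85,6.13) (-3.37,-4.31) (2.27,-6.07) (4.70,-5.16) (6.31,4.58) (1.19,5.70)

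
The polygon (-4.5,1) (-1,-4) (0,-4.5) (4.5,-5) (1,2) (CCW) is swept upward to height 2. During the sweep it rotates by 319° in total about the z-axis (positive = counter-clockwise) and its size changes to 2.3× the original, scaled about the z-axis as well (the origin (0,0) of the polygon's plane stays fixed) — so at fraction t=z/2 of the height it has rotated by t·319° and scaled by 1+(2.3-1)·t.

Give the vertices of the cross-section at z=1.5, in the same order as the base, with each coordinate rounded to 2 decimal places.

Cross-section at z=1.5: (6.24,6.63) (-5.78,5.74) (-7.64,4.54) (-13.03,-2.59) (2.38,-3.72)

t = z/height = 1.5/2 = 0.75
s = 1 + (scale-1)·z/height = 1 + (2.3-1)·1.5/2 = 1.975000
θ = twist·z/height = 319°·1.5/2 = 239.2500° = 4.175700 rad
cos θ = -0.511293, sin θ = -0.859406 (intermediates below are computed at full precision and shown rounded to 5 d.p.)
v1: (-4.5,1) → rotate → (3.16023,3.35604) → ×s → (6.24144,6.62817) → (6.24,6.63)
v2: (-1,-4) → rotate → (-2.92633,2.90458) → ×s → (-5.77951,5.73654) → (-5.78,5.74)
v3: (0,-4.5) → rotate → (-3.86733,2.30082) → ×s → (-7.63797,4.54412) → (-7.64,4.54)
v4: (4.5,-5) → rotate → (-6.59785,-1.31086) → ×s → (-13.03076,-2.58896) → (-13.03,-2.59)
v5: (1,2) → rotate → (1.20752,-1.88199) → ×s → (2.38485,-3.71694) → (2.38,-3.72)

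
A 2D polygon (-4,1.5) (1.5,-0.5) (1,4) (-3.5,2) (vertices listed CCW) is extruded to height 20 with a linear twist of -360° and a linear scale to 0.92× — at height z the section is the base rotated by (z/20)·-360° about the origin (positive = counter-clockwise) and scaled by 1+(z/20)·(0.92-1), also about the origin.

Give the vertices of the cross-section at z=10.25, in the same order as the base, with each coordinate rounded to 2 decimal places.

t = z/height = 10.25/20 = 0.5125
s = 1 + (scale-1)·z/height = 1 + (0.92-1)·10.25/20 = 0.959000
θ = twist·z/height = -360°·10.25/20 = -184.5000° = -3.220132 rad
cos θ = -0.996917, sin θ = 0.078459 (intermediates below are computed at full precision and shown rounded to 5 d.p.)
v1: (-4,1.5) → rotate → (3.86998,-1.80921) → ×s → (3.71131,-1.73503) → (3.71,-1.74)
v2: (1.5,-0.5) → rotate → (-1.45615,0.61615) → ×s → (-1.39644,0.59089) → (-1.40,0.59)
v3: (1,4) → rotate → (-1.31075,-3.90921) → ×s → (-1.25701,-3.74893) → (-1.26,-3.75)
v4: (-3.5,2) → rotate → (3.33229,-2.26844) → ×s → (3.19567,-2.17544) → (3.20,-2.18)

Cross-section at z=10.25: (3.71,-1.74) (-1.40,0.59) (-1.26,-3.75) (3.20,-2.18)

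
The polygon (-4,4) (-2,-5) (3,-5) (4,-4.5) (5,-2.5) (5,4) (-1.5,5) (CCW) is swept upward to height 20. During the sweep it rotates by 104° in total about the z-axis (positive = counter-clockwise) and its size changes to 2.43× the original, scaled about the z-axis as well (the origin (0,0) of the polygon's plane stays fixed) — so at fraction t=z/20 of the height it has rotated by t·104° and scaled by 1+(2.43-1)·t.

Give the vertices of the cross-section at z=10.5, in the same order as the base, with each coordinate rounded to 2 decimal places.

Cross-section at z=10.5: (-9.77,-1.65) (5.11,-7.93) (10.18,-0.79) (10.48,1.14) (8.64,4.60) (-0.64,11.19) (-8.66,2.93)

t = z/height = 10.5/20 = 0.525
s = 1 + (scale-1)·z/height = 1 + (2.43-1)·10.5/20 = 1.750750
θ = twist·z/height = 104°·10.5/20 = 54.6000° = 0.952950 rad
cos θ = 0.579281, sin θ = 0.815128 (intermediates below are computed at full precision and shown rounded to 5 d.p.)
v1: (-4,4) → rotate → (-5.57764,-0.94339) → ×s → (-9.76505,-1.65163) → (-9.77,-1.65)
v2: (-2,-5) → rotate → (2.91708,-4.52666) → ×s → (5.10707,-7.92505) → (5.11,-7.93)
v3: (3,-5) → rotate → (5.81348,-0.45102) → ×s → (10.17795,-0.78963) → (10.18,-0.79)
v4: (4,-4.5) → rotate → (5.98520,0.65375) → ×s → (10.47859,1.14455) → (10.48,1.14)
v5: (5,-2.5) → rotate → (4.93423,2.62744) → ×s → (8.63860,4.59998) → (8.64,4.60)
v6: (5,4) → rotate → (-0.36411,6.39276) → ×s → (-0.63746,11.19213) → (-0.64,11.19)
v7: (-1.5,5) → rotate → (-4.94456,1.67371) → ×s → (-8.65669,2.93026) → (-8.66,2.93)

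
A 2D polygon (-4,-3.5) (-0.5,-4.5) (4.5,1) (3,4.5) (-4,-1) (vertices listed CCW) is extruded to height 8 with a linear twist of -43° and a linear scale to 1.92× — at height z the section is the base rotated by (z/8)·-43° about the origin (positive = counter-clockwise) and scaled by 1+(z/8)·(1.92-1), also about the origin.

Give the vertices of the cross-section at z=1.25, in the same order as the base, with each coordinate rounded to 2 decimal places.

t = z/height = 1.25/8 = 0.15625
s = 1 + (scale-1)·z/height = 1 + (1.92-1)·1.25/8 = 1.143750
θ = twist·z/height = -43°·1.25/8 = -6.7188° = -0.117264 rad
cos θ = 0.993132, sin θ = -0.116996 (intermediates below are computed at full precision and shown rounded to 5 d.p.)
v1: (-4,-3.5) → rotate → (-4.38201,-3.00798) → ×s → (-5.01193,-3.44038) → (-5.01,-3.44)
v2: (-0.5,-4.5) → rotate → (-1.02305,-4.41060) → ×s → (-1.17011,-5.04462) → (-1.17,-5.04)
v3: (4.5,1) → rotate → (4.58609,0.46665) → ×s → (5.24534,0.53373) → (5.25,0.53)
v4: (3,4.5) → rotate → (3.50588,4.11811) → ×s → (4.00985,4.71009) → (4.01,4.71)
v5: (-4,-1) → rotate → (-4.08953,-0.52515) → ×s → (-4.67739,-0.60064) → (-4.68,-0.60)

Cross-section at z=1.25: (-5.01,-3.44) (-1.17,-5.04) (5.25,0.53) (4.01,4.71) (-4.68,-0.60)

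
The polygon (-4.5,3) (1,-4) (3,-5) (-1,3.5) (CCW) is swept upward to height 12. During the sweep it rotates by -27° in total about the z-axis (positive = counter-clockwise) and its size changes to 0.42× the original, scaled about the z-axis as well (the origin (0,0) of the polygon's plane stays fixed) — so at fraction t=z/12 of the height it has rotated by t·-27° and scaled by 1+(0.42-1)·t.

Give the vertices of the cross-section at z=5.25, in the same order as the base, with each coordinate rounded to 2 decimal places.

t = z/height = 5.25/12 = 0.4375
s = 1 + (scale-1)·z/height = 1 + (0.42-1)·5.25/12 = 0.746250
θ = twist·z/height = -27°·5.25/12 = -11.8125° = -0.206167 rad
cos θ = 0.978823, sin θ = -0.204710 (intermediates below are computed at full precision and shown rounded to 5 d.p.)
v1: (-4.5,3) → rotate → (-3.79057,3.85766) → ×s → (-2.82872,2.87878) → (-2.83,2.88)
v2: (1,-4) → rotate → (0.15998,-4.12000) → ×s → (0.11939,-3.07455) → (0.12,-3.07)
v3: (3,-5) → rotate → (1.91292,-5.50824) → ×s → (1.42752,-4.11053) → (1.43,-4.11)
v4: (-1,3.5) → rotate → (-0.26234,3.63059) → ×s → (-0.19577,2.70933) → (-0.20,2.71)

Cross-section at z=5.25: (-2.83,2.88) (0.12,-3.07) (1.43,-4.11) (-0.20,2.71)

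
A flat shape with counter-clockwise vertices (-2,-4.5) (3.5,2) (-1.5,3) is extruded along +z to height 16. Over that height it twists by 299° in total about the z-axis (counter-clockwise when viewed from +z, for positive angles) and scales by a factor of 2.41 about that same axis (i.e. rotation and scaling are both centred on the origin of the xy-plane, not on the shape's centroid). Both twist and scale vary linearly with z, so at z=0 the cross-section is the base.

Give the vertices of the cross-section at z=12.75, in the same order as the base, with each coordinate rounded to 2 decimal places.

t = z/height = 12.75/16 = 0.796875
s = 1 + (scale-1)·z/height = 1 + (2.41-1)·12.75/16 = 2.123594
θ = twist·z/height = 299°·12.75/16 = 238.2656° = 4.158520 rad
cos θ = -0.525982, sin θ = -0.850496 (intermediates below are computed at full precision and shown rounded to 5 d.p.)
v1: (-2,-4.5) → rotate → (-2.77527,4.06791) → ×s → (-5.89354,8.63859) → (-5.89,8.64)
v2: (3.5,2) → rotate → (-0.13995,-4.02870) → ×s → (-0.29719,-8.55532) → (-0.30,-8.56)
v3: (-1.5,3) → rotate → (3.34046,-0.30220) → ×s → (7.09378,-0.64176) → (7.09,-0.64)

Cross-section at z=12.75: (-5.89,8.64) (-0.30,-8.56) (7.09,-0.64)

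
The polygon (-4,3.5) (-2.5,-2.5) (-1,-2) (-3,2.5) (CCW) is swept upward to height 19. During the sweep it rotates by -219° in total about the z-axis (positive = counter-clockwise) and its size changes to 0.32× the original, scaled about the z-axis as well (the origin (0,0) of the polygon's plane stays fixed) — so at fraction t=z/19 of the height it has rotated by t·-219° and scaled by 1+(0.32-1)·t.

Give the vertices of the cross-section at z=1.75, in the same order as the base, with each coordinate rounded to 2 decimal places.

t = z/height = 1.75/19 = 0.0921053
s = 1 + (scale-1)·z/height = 1 + (0.32-1)·1.75/19 = 0.937368
θ = twist·z/height = -219°·1.75/19 = -20.1711° = -0.352051 rad
cos θ = 0.938667, sin θ = -0.344824 (intermediates below are computed at full precision and shown rounded to 5 d.p.)
v1: (-4,3.5) → rotate → (-2.54779,4.66463) → ×s → (-2.38821,4.37248) → (-2.39,4.37)
v2: (-2.5,-2.5) → rotate → (-3.20873,-1.48461) → ×s → (-3.00776,-1.39163) → (-3.01,-1.39)
v3: (-1,-2) → rotate → (-1.62832,-1.53251) → ×s → (-1.52633,-1.43653) → (-1.53,-1.44)
v4: (-3,2.5) → rotate → (-1.95394,3.38114) → ×s → (-1.83156,3.16937) → (-1.83,3.17)

Cross-section at z=1.75: (-2.39,4.37) (-3.01,-1.39) (-1.53,-1.44) (-1.83,3.17)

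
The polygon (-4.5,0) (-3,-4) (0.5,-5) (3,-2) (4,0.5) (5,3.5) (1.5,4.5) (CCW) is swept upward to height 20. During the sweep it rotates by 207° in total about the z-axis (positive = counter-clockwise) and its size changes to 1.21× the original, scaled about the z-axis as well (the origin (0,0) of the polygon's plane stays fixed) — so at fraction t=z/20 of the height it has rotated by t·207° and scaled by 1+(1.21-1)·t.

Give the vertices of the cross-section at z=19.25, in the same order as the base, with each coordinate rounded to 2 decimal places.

Cross-section at z=19.25: (5.11,1.78) (1.82,5.73) (-2.55,5.48) (-4.20,1.08) (-4.34,-2.15) (-4.29,-5.95) (0.08,-5.70)

t = z/height = 19.25/20 = 0.9625
s = 1 + (scale-1)·z/height = 1 + (1.21-1)·19.25/20 = 1.202125
θ = twist·z/height = 207°·19.25/20 = 199.2375° = 3.477350 rad
cos θ = -0.944161, sin θ = -0.329485 (intermediates below are computed at full precision and shown rounded to 5 d.p.)
v1: (-4.5,0) → rotate → (4.24872,1.48268) → ×s → (5.10750,1.78237) → (5.11,1.78)
v2: (-3,-4) → rotate → (1.51454,4.76510) → ×s → (1.82067,5.72824) → (1.82,5.73)
v3: (0.5,-5) → rotate → (-2.11950,4.55606) → ×s → (-2.54791,5.47696) → (-2.55,5.48)
v4: (3,-2) → rotate → (-3.49145,0.89987) → ×s → (-4.19716,1.08175) → (-4.20,1.08)
v5: (4,0.5) → rotate → (-3.61190,-1.79002) → ×s → (-4.34196,-2.15183) → (-4.34,-2.15)
v6: (5,3.5) → rotate → (-3.56761,-4.95199) → ×s → (-4.28871,-5.95291) → (-4.29,-5.95)
v7: (1.5,4.5) → rotate → (0.06644,-4.74295) → ×s → (0.07987,-5.70162) → (0.08,-5.70)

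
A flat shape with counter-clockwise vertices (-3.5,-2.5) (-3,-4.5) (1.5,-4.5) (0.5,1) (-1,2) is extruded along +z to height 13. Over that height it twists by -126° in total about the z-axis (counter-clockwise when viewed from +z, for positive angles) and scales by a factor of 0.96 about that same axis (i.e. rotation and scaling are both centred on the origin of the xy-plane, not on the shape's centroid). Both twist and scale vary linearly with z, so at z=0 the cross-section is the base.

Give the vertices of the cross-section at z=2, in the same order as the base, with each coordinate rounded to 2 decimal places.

t = z/height = 2/13 = 0.153846
s = 1 + (scale-1)·z/height = 1 + (0.96-1)·2/13 = 0.993846
θ = twist·z/height = -126°·2/13 = -19.3846° = -0.338325 rad
cos θ = 0.943312, sin θ = -0.331908 (intermediates below are computed at full precision and shown rounded to 5 d.p.)
v1: (-3.5,-2.5) → rotate → (-4.13136,-1.19660) → ×s → (-4.10594,-1.18924) → (-4.11,-1.19)
v2: (-3,-4.5) → rotate → (-4.32352,-3.24918) → ×s → (-4.29691,-3.22918) → (-4.30,-3.23)
v3: (1.5,-4.5) → rotate → (-0.07862,-4.74276) → ×s → (-0.07813,-4.71358) → (-0.08,-4.71)
v4: (0.5,1) → rotate → (0.80356,0.77736) → ×s → (0.79862,0.77257) → (0.80,0.77)
v5: (-1,2) → rotate → (-0.27950,2.21853) → ×s → (-0.27778,2.20488) → (-0.28,2.20)

Cross-section at z=2: (-4.11,-1.19) (-4.30,-3.23) (-0.08,-4.71) (0.80,0.77) (-0.28,2.20)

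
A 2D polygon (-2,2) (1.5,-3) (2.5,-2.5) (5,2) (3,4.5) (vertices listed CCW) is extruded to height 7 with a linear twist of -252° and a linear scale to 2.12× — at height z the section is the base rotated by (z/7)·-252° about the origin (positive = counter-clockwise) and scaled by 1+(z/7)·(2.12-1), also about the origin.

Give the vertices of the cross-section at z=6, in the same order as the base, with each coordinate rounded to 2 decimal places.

Cross-section at z=6: (0.87,-5.48) (1.08,6.49) (-1.08,6.84) (-10.23,2.59) (-9.94,-3.68)

t = z/height = 6/7 = 0.857143
s = 1 + (scale-1)·z/height = 1 + (2.12-1)·6/7 = 1.960000
θ = twist·z/height = -252°·6/7 = -216.0000° = -3.769911 rad
cos θ = -0.809017, sin θ = 0.587785 (intermediates below are computed at full precision and shown rounded to 5 d.p.)
v1: (-2,2) → rotate → (0.44246,-2.79360) → ×s → (0.86723,-5.47546) → (0.87,-5.48)
v2: (1.5,-3) → rotate → (0.54983,3.30873) → ×s → (1.07767,6.48511) → (1.08,6.49)
v3: (2.5,-2.5) → rotate → (-0.55308,3.49201) → ×s → (-1.08404,6.84433) → (-1.08,6.84)
v4: (5,2) → rotate → (-5.22066,1.32089) → ×s → (-10.23248,2.58895) → (-10.23,2.59)
v5: (3,4.5) → rotate → (-5.07208,-1.87722) → ×s → (-9.94129,-3.67935) → (-9.94,-3.68)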